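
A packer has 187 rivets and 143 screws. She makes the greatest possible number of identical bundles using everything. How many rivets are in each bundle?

17

Number of bundles = gcd(187, 143).
187 = 11 × 17
143 = 11 × 13
gcd(187, 143) = 11.
rivets per bundle = 187 / 11 = 17.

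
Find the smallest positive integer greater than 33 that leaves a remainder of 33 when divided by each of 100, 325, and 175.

9133

N − 33 must be a common multiple of 100, 325, and 175.
100 = 2^2 × 5^2
325 = 5^2 × 13
175 = 5^2 × 7
LCM(100, 325, 175) = 2^2 × 5^2 × 7 × 13 = 9100.
Smallest N > 33 is LCM + 33 = 9100 + 33 = 9133.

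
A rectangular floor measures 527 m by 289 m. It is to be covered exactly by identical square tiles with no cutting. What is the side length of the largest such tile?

The tile side must divide both 527 and 289, so the largest is their gcd.
527 = 17 × 31
289 = 17^2
gcd(527, 289) = 17.

17 m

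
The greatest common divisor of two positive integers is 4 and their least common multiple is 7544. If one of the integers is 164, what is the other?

184

For two integers, gcd × lcm = product, so the other is (4 × 7544) / 164 = 30176 / 164 = 184.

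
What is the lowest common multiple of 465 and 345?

10695

465 = 3 × 5 × 31
345 = 3 × 5 × 23
LCM(465, 345) = 3 × 5 × 23 × 31 = 10695.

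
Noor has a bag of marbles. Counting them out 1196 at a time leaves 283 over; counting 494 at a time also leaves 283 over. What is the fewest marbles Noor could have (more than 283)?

23007

N − 283 must be a common multiple of 1196 and 494.
1196 = 2^2 × 13 × 23
494 = 2 × 13 × 19
LCM(1196, 494) = 2^2 × 13 × 19 × 23 = 22724.
Smallest N > 283 is LCM + 283 = 22724 + 283 = 23007.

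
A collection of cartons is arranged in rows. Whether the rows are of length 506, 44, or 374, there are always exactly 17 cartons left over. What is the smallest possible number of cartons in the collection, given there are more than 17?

17221

N − 17 must be a common multiple of 506, 44, and 374.
506 = 2 × 11 × 23
44 = 2^2 × 11
374 = 2 × 11 × 17
LCM(506, 44, 374) = 2^2 × 11 × 17 × 23 = 17204.
Smallest N > 17 is LCM + 17 = 17204 + 17 = 17221.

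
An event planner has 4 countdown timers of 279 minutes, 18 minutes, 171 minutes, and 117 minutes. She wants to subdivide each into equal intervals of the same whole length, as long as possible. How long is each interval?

9 minutes

The interval must divide each timer length; the longest such is the gcd.
279 = 3^2 × 31
18 = 2 × 3^2
171 = 3^2 × 19
117 = 3^2 × 13
gcd(279, 18, 171, 117) = 3^2 = 9.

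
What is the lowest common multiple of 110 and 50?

550

110 = 2 × 5 × 11
50 = 2 × 5^2
LCM(110, 50) = 2 × 5^2 × 11 = 550.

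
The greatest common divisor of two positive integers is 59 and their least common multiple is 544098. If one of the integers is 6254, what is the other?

5133

For two integers, gcd × lcm = product, so the other is (59 × 544098) / 6254 = 32101782 / 6254 = 5133.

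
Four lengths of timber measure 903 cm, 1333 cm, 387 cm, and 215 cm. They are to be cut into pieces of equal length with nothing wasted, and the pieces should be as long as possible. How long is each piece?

43 cm

The greatest length dividing all of 903, 1333, 387, and 215 is their gcd.
903 = 3 × 7 × 43
1333 = 31 × 43
387 = 3^2 × 43
215 = 5 × 43
gcd(903, 1333, 387, 215) = 43.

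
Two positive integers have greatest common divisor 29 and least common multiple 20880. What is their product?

For any two positive integers, gcd × lcm = product = 29 × 20880 = 605520.

605520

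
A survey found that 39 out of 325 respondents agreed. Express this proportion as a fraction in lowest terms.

39 = 3 × 13
325 = 5^2 × 13
gcd(39, 325) = 13.
Divide numerator and denominator by 13: 39/325 = 3/25.

3/25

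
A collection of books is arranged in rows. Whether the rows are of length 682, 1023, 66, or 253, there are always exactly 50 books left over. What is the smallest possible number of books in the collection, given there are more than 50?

47108

N − 50 must be a common multiple of 682, 1023, 66, and 253.
682 = 2 × 11 × 31
1023 = 3 × 11 × 31
66 = 2 × 3 × 11
253 = 11 × 23
LCM(682, 1023, 66, 253) = 2 × 3 × 11 × 23 × 31 = 47058.
Smallest N > 50 is LCM + 50 = 47058 + 50 = 47108.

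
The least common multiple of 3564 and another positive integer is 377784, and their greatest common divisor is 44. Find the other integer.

4664

gcd × lcm = product of the two integers, so the other integer is (44 × 377784) / 3564 = 4664.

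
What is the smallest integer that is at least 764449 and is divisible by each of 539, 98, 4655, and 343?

1433740

The integer must be a common multiple of 539, 98, 4655, and 343, so a multiple of their LCM.
539 = 7^2 × 11
98 = 2 × 7^2
4655 = 5 × 7^2 × 19
343 = 7^3
LCM(539, 98, 4655, 343) = 2 × 5 × 7^3 × 11 × 19 = 716870.
Smallest multiple of 716870 that is ≥ 764449: ⌈764449/716870⌉ × 716870 = 2 × 716870 = 1433740.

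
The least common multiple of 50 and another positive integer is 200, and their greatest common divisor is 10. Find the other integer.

40

gcd × lcm = product of the two integers, so the other integer is (10 × 200) / 50 = 40.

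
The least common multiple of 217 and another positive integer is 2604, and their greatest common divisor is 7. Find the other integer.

gcd × lcm = product of the two integers, so the other integer is (7 × 2604) / 217 = 84.

84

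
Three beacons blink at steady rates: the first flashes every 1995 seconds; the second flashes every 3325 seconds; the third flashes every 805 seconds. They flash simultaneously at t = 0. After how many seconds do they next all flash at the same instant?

229425 seconds

The first simultaneous occurrence is after LCM of the individual periods.
1995 = 3 × 5 × 7 × 19
3325 = 5^2 × 7 × 19
805 = 5 × 7 × 23
LCM(1995, 3325, 805) = 3 × 5^2 × 7 × 19 × 23 = 229425.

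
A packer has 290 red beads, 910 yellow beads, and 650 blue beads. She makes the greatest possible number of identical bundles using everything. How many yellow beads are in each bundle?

91

Number of bundles = gcd(290, 910, 650).
290 = 2 × 5 × 29
910 = 2 × 5 × 7 × 13
650 = 2 × 5^2 × 13
gcd(290, 910, 650) = 2 × 5 = 10.
yellow beads per bundle = 910 / 10 = 91.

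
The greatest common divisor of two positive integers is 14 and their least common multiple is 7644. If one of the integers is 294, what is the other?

364

For two integers, gcd × lcm = product, so the other is (14 × 7644) / 294 = 107016 / 294 = 364.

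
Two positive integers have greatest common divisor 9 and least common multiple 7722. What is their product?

69498

For any two positive integers, gcd × lcm = product = 9 × 7722 = 69498.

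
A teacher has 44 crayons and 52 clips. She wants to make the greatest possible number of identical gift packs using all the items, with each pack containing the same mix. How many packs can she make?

By the Euclidean algorithm:
52 = 1 × 44 + 8
44 = 5 × 8 + 4
8 = 2 × 4 + 0
gcd(44, 52) = 4.

4 packs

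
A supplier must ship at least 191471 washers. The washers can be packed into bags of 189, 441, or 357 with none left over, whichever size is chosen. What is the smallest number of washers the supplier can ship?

The number of washers must be a common multiple of 189, 441, and 357, so a multiple of their LCM.
189 = 3^3 × 7
441 = 3^2 × 7^2
357 = 3 × 7 × 17
LCM(189, 441, 357) = 3^3 × 7^2 × 17 = 22491.
Smallest multiple of 22491 that is ≥ 191471: ⌈191471/22491⌉ × 22491 = 9 × 22491 = 202419.

202419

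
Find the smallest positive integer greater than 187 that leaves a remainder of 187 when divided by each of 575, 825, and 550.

38137

N − 187 must be a common multiple of 575, 825, and 550.
575 = 5^2 × 23
825 = 3 × 5^2 × 11
550 = 2 × 5^2 × 11
LCM(575, 825, 550) = 2 × 3 × 5^2 × 11 × 23 = 37950.
Smallest N > 187 is LCM + 187 = 37950 + 187 = 38137.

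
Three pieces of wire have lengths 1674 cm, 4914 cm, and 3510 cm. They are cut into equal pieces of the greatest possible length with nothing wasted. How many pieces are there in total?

Piece length = gcd(1674, 4914, 3510).
1674 = 2 × 3^3 × 31
4914 = 2 × 3^3 × 7 × 13
3510 = 2 × 3^3 × 5 × 13
gcd(1674, 4914, 3510) = 2 × 3^3 = 54.
Total pieces = 1674/54 + 4914/54 + 3510/54 = 31 + 91 + 65 = 187.

187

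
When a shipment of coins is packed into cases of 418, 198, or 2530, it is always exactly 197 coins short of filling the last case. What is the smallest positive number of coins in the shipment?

Being 197 short of a full case of size k means N ≡ −197 (mod k), i.e. N + 197 is a multiple of each size.
418 = 2 × 11 × 19
198 = 2 × 3^2 × 11
2530 = 2 × 5 × 11 × 23
LCM(418, 198, 2530) = 2 × 3^2 × 5 × 11 × 19 × 23 = 432630.
Smallest positive N is 432630 − 197 = 432433.

432433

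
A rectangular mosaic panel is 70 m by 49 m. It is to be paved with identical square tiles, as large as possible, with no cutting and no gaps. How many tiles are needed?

Tile side = gcd(70, 49).
70 = 2 × 5 × 7
49 = 7^2
gcd(70, 49) = 7.
Tiles: (70/7) × (49/7) = 10 × 7 = 70.

70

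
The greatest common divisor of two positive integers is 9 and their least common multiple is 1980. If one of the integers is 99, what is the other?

For two integers, gcd × lcm = product, so the other is (9 × 1980) / 99 = 17820 / 99 = 180.

180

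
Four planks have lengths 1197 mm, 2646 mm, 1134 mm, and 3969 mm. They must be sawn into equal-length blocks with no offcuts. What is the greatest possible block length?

The block length must divide every plank, so the greatest is gcd(1197, 2646, 1134, 3969).
1197 = 3^2 × 7 × 19
2646 = 2 × 3^3 × 7^2
1134 = 2 × 3^4 × 7
3969 = 3^4 × 7^2
gcd(1197, 2646, 1134, 3969) = 3^2 × 7 = 63.

63 mm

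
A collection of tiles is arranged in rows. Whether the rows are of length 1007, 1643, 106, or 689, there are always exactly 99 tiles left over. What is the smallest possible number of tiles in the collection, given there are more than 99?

811741

N − 99 must be a common multiple of 1007, 1643, 106, and 689.
1007 = 19 × 53
1643 = 31 × 53
106 = 2 × 53
689 = 13 × 53
LCM(1007, 1643, 106, 689) = 2 × 13 × 19 × 31 × 53 = 811642.
Smallest N > 99 is LCM + 99 = 811642 + 99 = 811741.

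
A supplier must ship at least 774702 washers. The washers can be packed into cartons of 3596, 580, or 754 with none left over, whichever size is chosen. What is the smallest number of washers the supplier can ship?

The number of washers must be a common multiple of 3596, 580, and 754, so a multiple of their LCM.
3596 = 2^2 × 29 × 31
580 = 2^2 × 5 × 29
754 = 2 × 13 × 29
LCM(3596, 580, 754) = 2^2 × 5 × 13 × 29 × 31 = 233740.
Smallest multiple of 233740 that is ≥ 774702: ⌈774702/233740⌉ × 233740 = 4 × 233740 = 934960.

934960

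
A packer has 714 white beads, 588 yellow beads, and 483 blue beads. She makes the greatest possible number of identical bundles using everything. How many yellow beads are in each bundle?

28

Number of bundles = gcd(714, 588, 483).
714 = 2 × 3 × 7 × 17
588 = 2^2 × 3 × 7^2
483 = 3 × 7 × 23
gcd(714, 588, 483) = 3 × 7 = 21.
yellow beads per bundle = 588 / 21 = 28.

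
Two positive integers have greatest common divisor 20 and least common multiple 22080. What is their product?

441600

For any two positive integers, gcd × lcm = product = 20 × 22080 = 441600.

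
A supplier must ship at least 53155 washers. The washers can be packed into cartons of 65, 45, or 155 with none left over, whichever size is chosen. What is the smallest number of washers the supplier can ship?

54405

The number of washers must be a common multiple of 65, 45, and 155, so a multiple of their LCM.
65 = 5 × 13
45 = 3^2 × 5
155 = 5 × 31
LCM(65, 45, 155) = 3^2 × 5 × 13 × 31 = 18135.
Smallest multiple of 18135 that is ≥ 53155: ⌈53155/18135⌉ × 18135 = 3 × 18135 = 54405.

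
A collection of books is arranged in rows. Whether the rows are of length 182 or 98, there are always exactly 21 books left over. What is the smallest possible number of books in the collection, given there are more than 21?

N − 21 must be a common multiple of 182 and 98.
182 = 2 × 7 × 13
98 = 2 × 7^2
LCM(182, 98) = 2 × 7^2 × 13 = 1274.
Smallest N > 21 is LCM + 21 = 1274 + 21 = 1295.

1295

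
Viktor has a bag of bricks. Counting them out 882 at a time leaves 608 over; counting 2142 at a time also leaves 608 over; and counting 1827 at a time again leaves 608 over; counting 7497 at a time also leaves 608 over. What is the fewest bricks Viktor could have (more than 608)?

435434

N − 608 must be a common multiple of 882, 2142, 1827, and 7497.
882 = 2 × 3^2 × 7^2
2142 = 2 × 3^2 × 7 × 17
1827 = 3^2 × 7 × 29
7497 = 3^2 × 7^2 × 17
LCM(882, 2142, 1827, 7497) = 2 × 3^2 × 7^2 × 17 × 29 = 434826.
Smallest N > 608 is LCM + 608 = 434826 + 608 = 435434.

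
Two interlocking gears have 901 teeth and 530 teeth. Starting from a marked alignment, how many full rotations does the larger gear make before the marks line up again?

10 rotations

They are all back at their starting positions together after one LCM of the periods.
901 = 17 × 53
530 = 2 × 5 × 53
LCM(901, 530) = 2 × 5 × 17 × 53 = 9010.
Rotations for period 901: 9010 / 901 = 10.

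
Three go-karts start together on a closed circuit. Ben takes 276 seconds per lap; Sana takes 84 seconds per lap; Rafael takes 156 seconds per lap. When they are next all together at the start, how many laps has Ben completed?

91 laps

The first common completion time is the LCM of the periods.
276 = 2^2 × 3 × 23
84 = 2^2 × 3 × 7
156 = 2^2 × 3 × 13
LCM(276, 84, 156) = 2^2 × 3 × 7 × 13 × 23 = 25116.
Laps for period 276: 25116 / 276 = 91.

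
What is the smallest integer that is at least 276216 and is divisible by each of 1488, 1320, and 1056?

The integer must be a common multiple of 1488, 1320, and 1056, so a multiple of their LCM.
1488 = 2^4 × 3 × 31
1320 = 2^3 × 3 × 5 × 11
1056 = 2^5 × 3 × 11
LCM(1488, 1320, 1056) = 2^5 × 3 × 5 × 11 × 31 = 163680.
Smallest multiple of 163680 that is ≥ 276216: ⌈276216/163680⌉ × 163680 = 2 × 163680 = 327360.

327360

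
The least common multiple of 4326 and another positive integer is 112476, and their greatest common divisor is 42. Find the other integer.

gcd × lcm = product of the two integers, so the other integer is (42 × 112476) / 4326 = 1092.

1092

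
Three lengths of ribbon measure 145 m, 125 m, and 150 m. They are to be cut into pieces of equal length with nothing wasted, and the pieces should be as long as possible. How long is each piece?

5 m

Each piece length must divide every original length, so the longest possible is gcd(145, 125, 150).
145 = 5 × 29
125 = 5^3
150 = 2 × 3 × 5^2
gcd(145, 125, 150) = 5.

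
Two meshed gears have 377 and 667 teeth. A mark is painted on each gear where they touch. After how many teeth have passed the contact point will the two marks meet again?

8671 teeth

We need the least common multiple of the intervals.
377 = 13 × 29
667 = 23 × 29
LCM(377, 667) = 13 × 23 × 29 = 8671.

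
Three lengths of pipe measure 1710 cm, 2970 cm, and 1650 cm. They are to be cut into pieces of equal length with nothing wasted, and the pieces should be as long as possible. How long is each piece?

Each piece length must divide every original length, so the longest possible is gcd(1710, 2970, 1650).
1710 = 2 × 3^2 × 5 × 19
2970 = 2 × 3^3 × 5 × 11
1650 = 2 × 3 × 5^2 × 11
gcd(1710, 2970, 1650) = 2 × 3 × 5 = 30.

30 cm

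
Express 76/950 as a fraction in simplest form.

76 = 2^2 × 19
950 = 2 × 5^2 × 19
gcd(76, 950) = 2 × 19 = 38.
Divide numerator and denominator by 38: 76/950 = 2/25.

2/25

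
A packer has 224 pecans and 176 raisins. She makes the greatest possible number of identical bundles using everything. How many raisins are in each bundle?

11

Number of bundles = gcd(224, 176).
224 = 2^5 × 7
176 = 2^4 × 11
gcd(224, 176) = 2^4 = 16.
raisins per bundle = 176 / 16 = 11.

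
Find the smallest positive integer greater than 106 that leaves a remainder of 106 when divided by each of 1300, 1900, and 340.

420006

N − 106 must be a common multiple of 1300, 1900, and 340.
1300 = 2^2 × 5^2 × 13
1900 = 2^2 × 5^2 × 19
340 = 2^2 × 5 × 17
LCM(1300, 1900, 340) = 2^2 × 5^2 × 13 × 17 × 19 = 419900.
Smallest N > 106 is LCM + 106 = 419900 + 106 = 420006.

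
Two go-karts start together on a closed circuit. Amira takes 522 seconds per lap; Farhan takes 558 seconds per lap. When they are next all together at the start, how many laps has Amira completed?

The first common completion time is the LCM of the periods.
522 = 2 × 3^2 × 29
558 = 2 × 3^2 × 31
LCM(522, 558) = 2 × 3^2 × 29 × 31 = 16182.
Laps for period 522: 16182 / 522 = 31.

31 laps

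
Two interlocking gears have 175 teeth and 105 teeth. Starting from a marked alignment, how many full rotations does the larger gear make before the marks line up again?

They are all back at their starting positions together after one LCM of the periods.
175 = 5^2 × 7
105 = 3 × 5 × 7
LCM(175, 105) = 3 × 5^2 × 7 = 525.
Rotations for period 175: 525 / 175 = 3.

3 rotations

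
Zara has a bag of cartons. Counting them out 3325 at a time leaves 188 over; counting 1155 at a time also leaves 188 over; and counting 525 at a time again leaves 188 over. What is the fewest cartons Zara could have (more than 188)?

N − 188 must be a common multiple of 3325, 1155, and 525.
3325 = 5^2 × 7 × 19
1155 = 3 × 5 × 7 × 11
525 = 3 × 5^2 × 7
LCM(3325, 1155, 525) = 3 × 5^2 × 7 × 11 × 19 = 109725.
Smallest N > 188 is LCM + 188 = 109725 + 188 = 109913.

109913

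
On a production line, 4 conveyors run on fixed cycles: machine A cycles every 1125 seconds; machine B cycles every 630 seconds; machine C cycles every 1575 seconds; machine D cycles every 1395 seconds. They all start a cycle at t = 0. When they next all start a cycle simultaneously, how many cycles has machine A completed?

434 cycles

The first common completion time is the LCM of the periods.
1125 = 3^2 × 5^3
630 = 2 × 3^2 × 5 × 7
1575 = 3^2 × 5^2 × 7
1395 = 3^2 × 5 × 31
LCM(1125, 630, 1575, 1395) = 2 × 3^2 × 5^3 × 7 × 31 = 488250.
Cycles for period 1125: 488250 / 1125 = 434.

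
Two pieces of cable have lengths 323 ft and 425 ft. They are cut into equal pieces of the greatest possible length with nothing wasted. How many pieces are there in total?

Piece length = gcd(323, 425).
323 = 17 × 19
425 = 5^2 × 17
gcd(323, 425) = 17.
Total pieces = 323/17 + 425/17 = 19 + 25 = 44.

44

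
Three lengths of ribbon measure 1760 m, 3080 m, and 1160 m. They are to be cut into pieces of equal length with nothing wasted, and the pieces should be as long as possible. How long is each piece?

40 m

The greatest length dividing all of 1760, 3080, and 1160 is their gcd.
1760 = 2^5 × 5 × 11
3080 = 2^3 × 5 × 7 × 11
1160 = 2^3 × 5 × 29
gcd(1760, 3080, 1160) = 2^3 × 5 = 40.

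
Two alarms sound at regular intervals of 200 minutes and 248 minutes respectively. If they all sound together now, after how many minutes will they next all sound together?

The first simultaneous occurrence is after LCM of the individual periods.
200 = 2^3 × 5^2
248 = 2^3 × 31
LCM(200, 248) = 2^3 × 5^2 × 31 = 6200.

6200 minutes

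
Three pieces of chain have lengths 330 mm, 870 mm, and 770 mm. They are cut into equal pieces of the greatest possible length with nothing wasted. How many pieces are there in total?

197

Piece length = gcd(330, 870, 770).
330 = 2 × 3 × 5 × 11
870 = 2 × 3 × 5 × 29
770 = 2 × 5 × 7 × 11
gcd(330, 870, 770) = 2 × 5 = 10.
Total pieces = 330/10 + 870/10 + 770/10 = 33 + 87 + 77 = 197.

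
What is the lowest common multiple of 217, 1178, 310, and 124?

82460

217 = 7 × 31
1178 = 2 × 19 × 31
310 = 2 × 5 × 31
124 = 2^2 × 31
LCM(217, 1178, 310, 124) = 2^2 × 5 × 7 × 19 × 31 = 82460.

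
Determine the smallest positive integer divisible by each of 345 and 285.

345 = 3 × 5 × 23
285 = 3 × 5 × 19
LCM(345, 285) = 3 × 5 × 19 × 23 = 6555.

6555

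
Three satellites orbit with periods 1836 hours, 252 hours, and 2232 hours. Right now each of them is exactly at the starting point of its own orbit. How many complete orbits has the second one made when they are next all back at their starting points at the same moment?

They are all back at their starting positions together after one LCM of the periods.
1836 = 2^2 × 3^3 × 17
252 = 2^2 × 3^2 × 7
2232 = 2^3 × 3^2 × 31
LCM(1836, 252, 2232) = 2^3 × 3^3 × 7 × 17 × 31 = 796824.
Orbits for period 252: 796824 / 252 = 3162.

3162 orbits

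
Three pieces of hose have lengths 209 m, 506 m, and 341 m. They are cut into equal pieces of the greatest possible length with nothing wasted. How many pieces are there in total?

Piece length = gcd(209, 506, 341).
209 = 11 × 19
506 = 2 × 11 × 23
341 = 11 × 31
gcd(209, 506, 341) = 11.
Total pieces = 209/11 + 506/11 + 341/11 = 19 + 46 + 31 = 96.

96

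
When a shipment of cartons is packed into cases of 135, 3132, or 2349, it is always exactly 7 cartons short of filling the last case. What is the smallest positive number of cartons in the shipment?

Being 7 short of a full case of size k means N ≡ −7 (mod k), i.e. N + 7 is a multiple of each size.
135 = 3^3 × 5
3132 = 2^2 × 3^3 × 29
2349 = 3^4 × 29
LCM(135, 3132, 2349) = 2^2 × 3^4 × 5 × 29 = 46980.
Smallest positive N is 46980 − 7 = 46973.

46973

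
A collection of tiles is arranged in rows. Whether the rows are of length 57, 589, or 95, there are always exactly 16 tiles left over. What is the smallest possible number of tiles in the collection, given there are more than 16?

N − 16 must be a common multiple of 57, 589, and 95.
57 = 3 × 19
589 = 19 × 31
95 = 5 × 19
LCM(57, 589, 95) = 3 × 5 × 19 × 31 = 8835.
Smallest N > 16 is LCM + 16 = 8835 + 16 = 8851.

8851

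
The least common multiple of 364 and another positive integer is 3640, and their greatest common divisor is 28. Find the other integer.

gcd × lcm = product of the two integers, so the other integer is (28 × 3640) / 364 = 280.

280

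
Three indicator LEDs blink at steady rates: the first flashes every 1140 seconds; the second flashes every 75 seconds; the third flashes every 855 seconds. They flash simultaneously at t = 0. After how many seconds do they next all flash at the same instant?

The first simultaneous occurrence is after LCM of the individual periods.
1140 = 2^2 × 3 × 5 × 19
75 = 3 × 5^2
855 = 3^2 × 5 × 19
LCM(1140, 75, 855) = 2^2 × 3^2 × 5^2 × 19 = 17100.

17100 seconds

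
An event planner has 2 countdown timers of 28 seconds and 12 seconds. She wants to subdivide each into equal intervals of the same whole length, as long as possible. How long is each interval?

4 seconds

By the Euclidean algorithm:
28 = 2 × 12 + 4
12 = 3 × 4 + 0
gcd(28, 12) = 4.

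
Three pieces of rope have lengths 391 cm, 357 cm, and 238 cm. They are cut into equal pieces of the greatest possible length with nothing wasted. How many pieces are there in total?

58

Piece length = gcd(391, 357, 238).
391 = 17 × 23
357 = 3 × 7 × 17
238 = 2 × 7 × 17
gcd(391, 357, 238) = 17.
Total pieces = 391/17 + 357/17 + 238/17 = 23 + 21 + 14 = 58.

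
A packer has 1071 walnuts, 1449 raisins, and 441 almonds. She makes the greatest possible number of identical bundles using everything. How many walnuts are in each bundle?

17

Number of bundles = gcd(1071, 1449, 441).
1071 = 3^2 × 7 × 17
1449 = 3^2 × 7 × 23
441 = 3^2 × 7^2
gcd(1071, 1449, 441) = 3^2 × 7 = 63.
walnuts per bundle = 1071 / 63 = 17.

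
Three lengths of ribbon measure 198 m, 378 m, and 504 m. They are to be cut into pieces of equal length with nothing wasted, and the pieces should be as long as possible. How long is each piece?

18 m

Each piece length must divide every original length, so the longest possible is gcd(198, 378, 504).
198 = 2 × 3^2 × 11
378 = 2 × 3^3 × 7
504 = 2^3 × 3^2 × 7
gcd(198, 378, 504) = 2 × 3^2 = 18.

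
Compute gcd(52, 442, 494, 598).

26

52 = 2^2 × 13
442 = 2 × 13 × 17
494 = 2 × 13 × 19
598 = 2 × 13 × 23
gcd(52, 442, 494, 598) = 2 × 13 = 26.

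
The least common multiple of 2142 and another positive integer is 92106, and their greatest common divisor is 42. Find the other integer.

gcd × lcm = product of the two integers, so the other integer is (42 × 92106) / 2142 = 1806.

1806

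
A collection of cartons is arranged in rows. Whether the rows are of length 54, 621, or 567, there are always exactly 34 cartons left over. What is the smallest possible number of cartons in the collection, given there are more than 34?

26116

N − 34 must be a common multiple of 54, 621, and 567.
54 = 2 × 3^3
621 = 3^3 × 23
567 = 3^4 × 7
LCM(54, 621, 567) = 2 × 3^4 × 7 × 23 = 26082.
Smallest N > 34 is LCM + 34 = 26082 + 34 = 26116.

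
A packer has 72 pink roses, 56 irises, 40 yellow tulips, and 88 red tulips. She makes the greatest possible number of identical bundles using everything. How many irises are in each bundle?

7

Number of bundles = gcd(72, 56, 40, 88).
72 = 2^3 × 3^2
56 = 2^3 × 7
40 = 2^3 × 5
88 = 2^3 × 11
gcd(72, 56, 40, 88) = 2^3 = 8.
irises per bundle = 56 / 8 = 7.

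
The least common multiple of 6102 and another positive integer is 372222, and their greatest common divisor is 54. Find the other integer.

3294

gcd × lcm = product of the two integers, so the other integer is (54 × 372222) / 6102 = 3294.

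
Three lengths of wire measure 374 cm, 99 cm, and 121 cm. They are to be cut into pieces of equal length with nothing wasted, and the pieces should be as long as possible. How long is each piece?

The greatest length dividing all of 374, 99, and 121 is their gcd.
374 = 2 × 11 × 17
99 = 3^2 × 11
121 = 11^2
gcd(374, 99, 121) = 11.

11 cm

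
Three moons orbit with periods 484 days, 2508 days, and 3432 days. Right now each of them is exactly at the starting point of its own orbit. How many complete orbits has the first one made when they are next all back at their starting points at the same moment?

They are all back at their starting positions together after one LCM of the periods.
484 = 2^2 × 11^2
2508 = 2^2 × 3 × 11 × 19
3432 = 2^3 × 3 × 11 × 13
LCM(484, 2508, 3432) = 2^3 × 3 × 11^2 × 13 × 19 = 717288.
Orbits for period 484: 717288 / 484 = 1482.

1482 orbits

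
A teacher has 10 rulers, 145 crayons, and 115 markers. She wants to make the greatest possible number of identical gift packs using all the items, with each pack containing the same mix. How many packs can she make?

The pack count must divide each quantity, so the greatest is gcd(10, 145, 115).
10 = 2 × 5
145 = 5 × 29
115 = 5 × 23
gcd(10, 145, 115) = 5.

5 packs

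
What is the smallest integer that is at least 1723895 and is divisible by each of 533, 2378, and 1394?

2102152

The integer must be a common multiple of 533, 2378, and 1394, so a multiple of their LCM.
533 = 13 × 41
2378 = 2 × 29 × 41
1394 = 2 × 17 × 41
LCM(533, 2378, 1394) = 2 × 13 × 17 × 29 × 41 = 525538.
Smallest multiple of 525538 that is ≥ 1723895: ⌈1723895/525538⌉ × 525538 = 4 × 525538 = 2102152.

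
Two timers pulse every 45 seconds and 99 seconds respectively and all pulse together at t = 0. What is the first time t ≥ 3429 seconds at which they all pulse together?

Joint pulses occur at multiples of LCM(45, 99).
45 = 3^2 × 5
99 = 3^2 × 11
LCM(45, 99) = 3^2 × 5 × 11 = 495.
Smallest multiple of 495 that is ≥ 3429: ⌈3429/495⌉ × 495 = 7 × 495 = 3465.

3465 seconds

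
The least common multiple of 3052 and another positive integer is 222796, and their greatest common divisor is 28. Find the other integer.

gcd × lcm = product of the two integers, so the other integer is (28 × 222796) / 3052 = 2044.

2044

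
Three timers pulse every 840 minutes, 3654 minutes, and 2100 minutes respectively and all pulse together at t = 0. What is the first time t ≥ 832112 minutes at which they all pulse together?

Joint pulses occur at multiples of LCM(840, 3654, 2100).
840 = 2^3 × 3 × 5 × 7
3654 = 2 × 3^2 × 7 × 29
2100 = 2^2 × 3 × 5^2 × 7
LCM(840, 3654, 2100) = 2^3 × 3^2 × 5^2 × 7 × 29 = 365400.
Smallest multiple of 365400 that is ≥ 832112: ⌈832112/365400⌉ × 365400 = 3 × 365400 = 1096200.

1096200 minutes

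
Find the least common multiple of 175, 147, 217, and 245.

175 = 5^2 × 7
147 = 3 × 7^2
217 = 7 × 31
245 = 5 × 7^2
LCM(175, 147, 217, 245) = 3 × 5^2 × 7^2 × 31 = 113925.

113925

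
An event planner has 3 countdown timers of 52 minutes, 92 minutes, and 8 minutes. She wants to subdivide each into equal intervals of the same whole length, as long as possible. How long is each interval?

The interval must divide each timer length; the longest such is the gcd.
52 = 2^2 × 13
92 = 2^2 × 23
8 = 2^3
gcd(52, 92, 8) = 2^2 = 4.

4 minutes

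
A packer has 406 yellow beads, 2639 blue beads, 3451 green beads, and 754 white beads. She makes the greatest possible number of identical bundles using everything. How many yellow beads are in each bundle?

Number of bundles = gcd(406, 2639, 3451, 754).
406 = 2 × 7 × 29
2639 = 7 × 13 × 29
3451 = 7 × 17 × 29
754 = 2 × 13 × 29
gcd(406, 2639, 3451, 754) = 29.
yellow beads per bundle = 406 / 29 = 14.

14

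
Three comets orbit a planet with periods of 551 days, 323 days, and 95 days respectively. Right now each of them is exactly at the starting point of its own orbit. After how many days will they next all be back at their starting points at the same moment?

We need the least common multiple of the intervals.
551 = 19 × 29
323 = 17 × 19
95 = 5 × 19
LCM(551, 323, 95) = 5 × 17 × 19 × 29 = 46835.

46835 days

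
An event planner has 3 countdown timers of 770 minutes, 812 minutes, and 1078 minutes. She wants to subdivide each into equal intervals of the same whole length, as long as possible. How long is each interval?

14 minutes

The interval must divide each timer length; the longest such is the gcd.
770 = 2 × 5 × 7 × 11
812 = 2^2 × 7 × 29
1078 = 2 × 7^2 × 11
gcd(770, 812, 1078) = 2 × 7 = 14.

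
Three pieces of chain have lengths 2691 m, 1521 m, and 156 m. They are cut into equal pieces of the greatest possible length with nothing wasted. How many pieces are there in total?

112

Piece length = gcd(2691, 1521, 156).
2691 = 3^2 × 13 × 23
1521 = 3^2 × 13^2
156 = 2^2 × 3 × 13
gcd(2691, 1521, 156) = 3 × 13 = 39.
Total pieces = 2691/39 + 1521/39 + 156/39 = 69 + 39 + 4 = 112.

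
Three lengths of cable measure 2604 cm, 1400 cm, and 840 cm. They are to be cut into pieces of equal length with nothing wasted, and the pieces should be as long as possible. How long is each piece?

The greatest length dividing all of 2604, 1400, and 840 is their gcd.
2604 = 2^2 × 3 × 7 × 31
1400 = 2^3 × 5^2 × 7
840 = 2^3 × 3 × 5 × 7
gcd(2604, 1400, 840) = 2^2 × 7 = 28.

28 cm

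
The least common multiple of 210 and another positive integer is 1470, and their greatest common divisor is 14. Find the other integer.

98

gcd × lcm = product of the two integers, so the other integer is (14 × 1470) / 210 = 98.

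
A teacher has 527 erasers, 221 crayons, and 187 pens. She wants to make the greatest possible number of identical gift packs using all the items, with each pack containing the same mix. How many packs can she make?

The pack count must divide each quantity, so the greatest is gcd(527, 221, 187).
527 = 17 × 31
221 = 13 × 17
187 = 11 × 17
gcd(527, 221, 187) = 17.

17 packs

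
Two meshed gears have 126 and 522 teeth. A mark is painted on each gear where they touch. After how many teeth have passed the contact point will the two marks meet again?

The first simultaneous occurrence is after LCM of the individual periods.
126 = 2 × 3^2 × 7
522 = 2 × 3^2 × 29
LCM(126, 522) = 2 × 3^2 × 7 × 29 = 3654.

3654 teeth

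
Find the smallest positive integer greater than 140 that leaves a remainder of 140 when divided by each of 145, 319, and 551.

N − 140 must be a common multiple of 145, 319, and 551.
145 = 5 × 29
319 = 11 × 29
551 = 19 × 29
LCM(145, 319, 551) = 5 × 11 × 19 × 29 = 30305.
Smallest N > 140 is LCM + 140 = 30305 + 140 = 30445.

30445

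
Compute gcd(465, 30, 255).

465 = 3 × 5 × 31
30 = 2 × 3 × 5
255 = 3 × 5 × 17
gcd(465, 30, 255) = 3 × 5 = 15.

15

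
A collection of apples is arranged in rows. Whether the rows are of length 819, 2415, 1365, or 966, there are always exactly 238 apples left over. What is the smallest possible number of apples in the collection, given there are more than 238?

N − 238 must be a common multiple of 819, 2415, 1365, and 966.
819 = 3^2 × 7 × 13
2415 = 3 × 5 × 7 × 23
1365 = 3 × 5 × 7 × 13
966 = 2 × 3 × 7 × 23
LCM(819, 2415, 1365, 966) = 2 × 3^2 × 5 × 7 × 13 × 23 = 188370.
Smallest N > 238 is LCM + 238 = 188370 + 238 = 188608.

188608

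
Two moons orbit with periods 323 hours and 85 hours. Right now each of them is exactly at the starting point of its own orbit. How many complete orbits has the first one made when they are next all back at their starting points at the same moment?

All finish a whole number of cycles simultaneously at t = LCM of the periods.
323 = 17 × 19
85 = 5 × 17
LCM(323, 85) = 5 × 17 × 19 = 1615.
Orbits for period 323: 1615 / 323 = 5.

5 orbits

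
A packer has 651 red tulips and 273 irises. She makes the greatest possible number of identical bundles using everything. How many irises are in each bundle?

13

Number of bundles = gcd(651, 273).
651 = 3 × 7 × 31
273 = 3 × 7 × 13
gcd(651, 273) = 3 × 7 = 21.
irises per bundle = 273 / 21 = 13.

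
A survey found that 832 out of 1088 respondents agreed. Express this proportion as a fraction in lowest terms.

832 = 2^6 × 13
1088 = 2^6 × 17
gcd(832, 1088) = 2^6 = 64.
Divide numerator and denominator by 64: 832/1088 = 13/17.

13/17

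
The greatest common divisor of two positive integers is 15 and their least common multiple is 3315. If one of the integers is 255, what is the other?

For two integers, gcd × lcm = product, so the other is (15 × 3315) / 255 = 49725 / 255 = 195.

195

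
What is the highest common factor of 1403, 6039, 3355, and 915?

1403 = 23 × 61
6039 = 3^2 × 11 × 61
3355 = 5 × 11 × 61
915 = 3 × 5 × 61
gcd(1403, 6039, 3355, 915) = 61.

61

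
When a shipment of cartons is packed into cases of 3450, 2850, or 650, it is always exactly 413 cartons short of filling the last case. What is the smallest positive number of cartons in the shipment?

Being 413 short of a full case of size k means N ≡ −413 (mod k), i.e. N + 413 is a multiple of each size.
3450 = 2 × 3 × 5^2 × 23
2850 = 2 × 3 × 5^2 × 19
650 = 2 × 5^2 × 13
LCM(3450, 2850, 650) = 2 × 3 × 5^2 × 13 × 19 × 23 = 852150.
Smallest positive N is 852150 − 413 = 851737.

851737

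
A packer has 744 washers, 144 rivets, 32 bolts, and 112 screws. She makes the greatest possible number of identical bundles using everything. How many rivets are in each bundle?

18

Number of bundles = gcd(744, 144, 32, 112).
744 = 2^3 × 3 × 31
144 = 2^4 × 3^2
32 = 2^5
112 = 2^4 × 7
gcd(744, 144, 32, 112) = 2^3 = 8.
rivets per bundle = 144 / 8 = 18.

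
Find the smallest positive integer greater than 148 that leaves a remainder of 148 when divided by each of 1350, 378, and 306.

N − 148 must be a common multiple of 1350, 378, and 306.
1350 = 2 × 3^3 × 5^2
378 = 2 × 3^3 × 7
306 = 2 × 3^2 × 17
LCM(1350, 378, 306) = 2 × 3^3 × 5^2 × 7 × 17 = 160650.
Smallest N > 148 is LCM + 148 = 160650 + 148 = 160798.

160798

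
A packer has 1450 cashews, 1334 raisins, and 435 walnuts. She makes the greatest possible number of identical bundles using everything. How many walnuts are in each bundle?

Number of bundles = gcd(1450, 1334, 435).
1450 = 2 × 5^2 × 29
1334 = 2 × 23 × 29
435 = 3 × 5 × 29
gcd(1450, 1334, 435) = 29.
walnuts per bundle = 435 / 29 = 15.

15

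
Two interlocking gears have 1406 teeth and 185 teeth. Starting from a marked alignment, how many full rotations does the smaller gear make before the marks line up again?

38 rotations

They are all back at their starting positions together after one LCM of the periods.
1406 = 2 × 19 × 37
185 = 5 × 37
LCM(1406, 185) = 2 × 5 × 19 × 37 = 7030.
Rotations for period 185: 7030 / 185 = 38.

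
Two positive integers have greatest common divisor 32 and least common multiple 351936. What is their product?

11261952

For any two positive integers, gcd × lcm = product = 32 × 351936 = 11261952.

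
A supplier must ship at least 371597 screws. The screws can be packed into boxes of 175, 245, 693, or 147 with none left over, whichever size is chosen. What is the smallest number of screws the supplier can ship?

485100

The number of screws must be a common multiple of 175, 245, 693, and 147, so a multiple of their LCM.
175 = 5^2 × 7
245 = 5 × 7^2
693 = 3^2 × 7 × 11
147 = 3 × 7^2
LCM(175, 245, 693, 147) = 3^2 × 5^2 × 7^2 × 11 = 121275.
Smallest multiple of 121275 that is ≥ 371597: ⌈371597/121275⌉ × 121275 = 4 × 121275 = 485100.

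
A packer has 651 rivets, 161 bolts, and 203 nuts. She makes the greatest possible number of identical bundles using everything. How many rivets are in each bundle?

Number of bundles = gcd(651, 161, 203).
651 = 3 × 7 × 31
161 = 7 × 23
203 = 7 × 29
gcd(651, 161, 203) = 7.
rivets per bundle = 651 / 7 = 93.

93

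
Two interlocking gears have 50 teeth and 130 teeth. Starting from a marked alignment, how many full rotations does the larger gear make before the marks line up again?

The first common completion time is the LCM of the periods.
50 = 2 × 5^2
130 = 2 × 5 × 13
LCM(50, 130) = 2 × 5^2 × 13 = 650.
Rotations for period 130: 650 / 130 = 5.

5 rotations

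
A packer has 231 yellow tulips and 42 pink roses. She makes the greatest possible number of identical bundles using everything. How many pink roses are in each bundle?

2

Number of bundles = gcd(231, 42).
231 = 3 × 7 × 11
42 = 2 × 3 × 7
gcd(231, 42) = 3 × 7 = 21.
pink roses per bundle = 42 / 21 = 2.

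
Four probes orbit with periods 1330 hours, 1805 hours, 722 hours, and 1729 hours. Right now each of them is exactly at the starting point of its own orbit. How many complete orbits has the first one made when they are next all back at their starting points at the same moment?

247 orbits

The first common completion time is the LCM of the periods.
1330 = 2 × 5 × 7 × 19
1805 = 5 × 19^2
722 = 2 × 19^2
1729 = 7 × 13 × 19
LCM(1330, 1805, 722, 1729) = 2 × 5 × 7 × 13 × 19^2 = 328510.
Orbits for period 1330: 328510 / 1330 = 247.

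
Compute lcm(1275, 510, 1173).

1275 = 3 × 5^2 × 17
510 = 2 × 3 × 5 × 17
1173 = 3 × 17 × 23
LCM(1275, 510, 1173) = 2 × 3 × 5^2 × 17 × 23 = 58650.

58650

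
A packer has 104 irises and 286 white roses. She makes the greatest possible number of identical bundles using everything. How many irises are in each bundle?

4

Number of bundles = gcd(104, 286).
104 = 2^3 × 13
286 = 2 × 11 × 13
gcd(104, 286) = 2 × 13 = 26.
irises per bundle = 104 / 26 = 4.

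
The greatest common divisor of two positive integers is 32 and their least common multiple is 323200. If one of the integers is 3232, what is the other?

3200

For two integers, gcd × lcm = product, so the other is (32 × 323200) / 3232 = 10342400 / 3232 = 3200.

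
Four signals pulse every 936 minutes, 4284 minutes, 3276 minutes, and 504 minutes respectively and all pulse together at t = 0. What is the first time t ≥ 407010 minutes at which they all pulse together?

Joint pulses occur at multiples of LCM(936, 4284, 3276, 504).
936 = 2^3 × 3^2 × 13
4284 = 2^2 × 3^2 × 7 × 17
3276 = 2^2 × 3^2 × 7 × 13
504 = 2^3 × 3^2 × 7
LCM(936, 4284, 3276, 504) = 2^3 × 3^2 × 7 × 13 × 17 = 111384.
Smallest multiple of 111384 that is ≥ 407010: ⌈407010/111384⌉ × 111384 = 4 × 111384 = 445536.

445536 minutes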